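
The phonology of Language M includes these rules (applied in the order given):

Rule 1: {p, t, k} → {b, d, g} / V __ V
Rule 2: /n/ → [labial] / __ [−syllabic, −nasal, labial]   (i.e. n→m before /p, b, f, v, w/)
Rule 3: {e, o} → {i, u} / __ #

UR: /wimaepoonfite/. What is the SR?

Rule 1 (intervocalic voicing): /p/ is a voiceless stop between vowels /e/ and /o/, so it voices to [b]. /t/ is a voiceless stop between vowels /i/ and /e/, so it voices to [d]. /wimaepoonfite/ → wimaeboonfide.
Rule 2 (nasal place assimilation): /n/ precedes the labial consonant /f/, so it assimilates in place to [m]. /wimaeboonfide/ → wimaeboomfide.
Rule 3 (final vowel raising): /e/ is a mid vowel in word-final position, so it raises to [i]. /wimaeboomfide/ → wimaeboomfidi.

wimaeboomfidi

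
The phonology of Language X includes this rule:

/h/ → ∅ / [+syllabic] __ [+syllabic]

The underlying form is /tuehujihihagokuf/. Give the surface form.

/h/ occurs between vowels /e/ and /u/, so it deletes.
/h/ occurs between vowels /i/ and /i/, so it deletes.
/h/ occurs between vowels /i/ and /a/, so it deletes.
Surface form: [tueujiiagokuf].

tueujiiagokuf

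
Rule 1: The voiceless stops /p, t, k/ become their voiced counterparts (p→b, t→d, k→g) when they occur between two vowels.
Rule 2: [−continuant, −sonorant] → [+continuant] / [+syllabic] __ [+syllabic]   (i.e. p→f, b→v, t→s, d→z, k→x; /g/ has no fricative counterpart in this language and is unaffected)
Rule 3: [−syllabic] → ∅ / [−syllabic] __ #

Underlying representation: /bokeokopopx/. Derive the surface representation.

bogeogovop

Rule 1 (intervocalic voicing): /k/ is a voiceless stop between vowels /o/ and /e/, so it voices to [g]. /k/ is a voiceless stop between vowels /o/ and /o/, so it voices to [g]. /p/ is a voiceless stop between vowels /o/ and /o/, so it voices to [b]. /bokeokopopx/ → bogeogobopx.
Rule 2 (intervocalic spirantization): /b/ is a stop between vowels /o/ and /o/, so it spirantizes to the fricative [v]. /bogeogobopx/ → bogeogovopx.
Rule 3 (final cluster simplification): /x/ is the second consonant of a word-final cluster /px/, so it deletes. /bogeogovopx/ → bogeogovop.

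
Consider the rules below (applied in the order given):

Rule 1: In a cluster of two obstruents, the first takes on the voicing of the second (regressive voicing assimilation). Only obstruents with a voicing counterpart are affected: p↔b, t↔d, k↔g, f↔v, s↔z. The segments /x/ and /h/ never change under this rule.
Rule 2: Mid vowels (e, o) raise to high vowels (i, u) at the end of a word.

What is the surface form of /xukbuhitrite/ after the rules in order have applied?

Rule 1 (regressive voicing assimilation): /k/ precedes the voiced obstruent /b/, so it voices to [g] by assimilation. /xukbuhitrite/ → xugbuhitrite.
Rule 2 (final vowel raising): /e/ is a mid vowel in word-final position, so it raises to [i]. /xugbuhitrite/ → xugbuhitriti.

xugbuhitriti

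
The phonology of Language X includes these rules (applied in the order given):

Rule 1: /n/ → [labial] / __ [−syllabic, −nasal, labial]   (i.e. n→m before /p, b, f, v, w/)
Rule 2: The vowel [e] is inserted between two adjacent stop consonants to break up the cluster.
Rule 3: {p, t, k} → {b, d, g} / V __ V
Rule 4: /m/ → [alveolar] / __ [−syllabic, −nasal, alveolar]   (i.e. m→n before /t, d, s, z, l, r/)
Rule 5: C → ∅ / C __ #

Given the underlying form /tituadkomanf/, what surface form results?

Rule 1 (nasal place assimilation): /n/ precedes the labial consonant /f/, so it assimilates in place to [m]. /tituadkomanf/ → tituadkomamf.
Rule 2 (stop-cluster e-epenthesis): /d/ and /k/ form a stop–stop cluster, so [e] is inserted between them. /tituadkomamf/ → tituadekomamf.
Rule 3 (intervocalic voicing): /t/ is a voiceless stop between vowels /i/ and /u/, so it voices to [d]. /k/ is a voiceless stop between vowels /e/ and /o/, so it voices to [g]. /tituadekomamf/ → tiduadegomamf.
Rule 4 (nasal place assimilation): no segment meets the environment; /tiduadegomamf/ is unchanged.
Rule 5 (final cluster simplification): /f/ is the second consonant of a word-final cluster /mf/, so it deletes. /tiduadegomamf/ → tiduadegomam.

tiduadegomam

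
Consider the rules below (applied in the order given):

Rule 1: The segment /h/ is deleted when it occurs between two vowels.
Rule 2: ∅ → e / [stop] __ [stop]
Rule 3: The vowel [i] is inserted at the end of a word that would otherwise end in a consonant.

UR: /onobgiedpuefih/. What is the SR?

onobegiedepuefihi

Rule 1 (intervocalic h-deletion): no segment meets the environment; /onobgiedpuefih/ is unchanged.
Rule 2 (stop-cluster e-epenthesis): /b/ and /g/ form a stop–stop cluster, so [e] is inserted between them. /d/ and /p/ form a stop–stop cluster, so [e] is inserted between them. /onobgiedpuefih/ → onobegiedepuefih.
Rule 3 (final i-epenthesis): the form ends in the consonant /h/, so [i] is inserted word-finally. /onobegiedepuefih/ → onobegiedepuefihi.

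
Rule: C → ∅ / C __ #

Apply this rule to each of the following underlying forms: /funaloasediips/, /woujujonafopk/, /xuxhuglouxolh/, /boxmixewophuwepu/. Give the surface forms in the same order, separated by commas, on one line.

funaloasediip, woujujonafop, xuxhuglouxol, boxmixewophuwepu

/funaloasediips/: /s/ is the second consonant of a word-final cluster /ps/, so it deletes. → [funaloasediip].
/woujujonafopk/: /k/ is the second consonant of a word-final cluster /pk/, so it deletes. → [woujujonafop].
/xuxhuglouxolh/: /h/ is the second consonant of a word-final cluster /lh/, so it deletes. → [xuxhuglouxol].
/boxmixewophuwepu/: the rule's environment is not met; surfaces unchanged as [boxmixewophuwepu].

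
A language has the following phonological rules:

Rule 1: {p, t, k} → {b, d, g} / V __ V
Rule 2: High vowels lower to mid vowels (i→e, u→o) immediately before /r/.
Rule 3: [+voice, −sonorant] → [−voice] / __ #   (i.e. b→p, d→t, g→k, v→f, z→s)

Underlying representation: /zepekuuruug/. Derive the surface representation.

zebeguoruuk

Rule 1 (intervocalic voicing): /p/ is a voiceless stop between vowels /e/ and /e/, so it voices to [b]. /k/ is a voiceless stop between vowels /e/ and /u/, so it voices to [g]. /zepekuuruug/ → zebeguuruug.
Rule 2 (pre-rhotic lowering): /u/ is a high vowel immediately before /r/, so it lowers to [o]. /zebeguuruug/ → zebeguoruug.
Rule 3 (final devoicing): /g/ is a voiced obstruent in word-final position, so it devoices to [k]. /zebeguoruug/ → zebeguoruuk.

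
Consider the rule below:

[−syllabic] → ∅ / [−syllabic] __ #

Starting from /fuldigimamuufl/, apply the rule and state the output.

fuldigimamuuf

/l/ is the second consonant of a word-final cluster /fl/, so it deletes.
The other instances of /f/, /l/, /d/, /g/, /m/ do not occur in the required environment and remain unchanged.
Surface form: [fuldigimamuuf].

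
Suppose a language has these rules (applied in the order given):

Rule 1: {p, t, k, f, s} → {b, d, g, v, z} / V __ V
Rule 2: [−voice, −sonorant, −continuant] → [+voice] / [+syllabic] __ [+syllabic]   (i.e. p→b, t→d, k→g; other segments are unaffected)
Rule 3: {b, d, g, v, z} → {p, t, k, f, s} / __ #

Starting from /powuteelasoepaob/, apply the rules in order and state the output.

powudeelazoebaop

Rule 1 (intervocalic voicing): /t/ is a voiceless obstruent between vowels /u/ and /e/, so it voices to [d]. /s/ is a voiceless obstruent between vowels /a/ and /o/, so it voices to [z]. /p/ is a voiceless obstruent between vowels /e/ and /a/, so it voices to [b]. /powuteelasoepaob/ → powudeelazoebaob.
Rule 2 (intervocalic voicing): no segment meets the environment; /powudeelazoebaob/ is unchanged.
Rule 3 (final devoicing): /b/ is a voiced obstruent in word-final position, so it devoices to [p]. /powudeelazoebaob/ → powudeelazoebaop.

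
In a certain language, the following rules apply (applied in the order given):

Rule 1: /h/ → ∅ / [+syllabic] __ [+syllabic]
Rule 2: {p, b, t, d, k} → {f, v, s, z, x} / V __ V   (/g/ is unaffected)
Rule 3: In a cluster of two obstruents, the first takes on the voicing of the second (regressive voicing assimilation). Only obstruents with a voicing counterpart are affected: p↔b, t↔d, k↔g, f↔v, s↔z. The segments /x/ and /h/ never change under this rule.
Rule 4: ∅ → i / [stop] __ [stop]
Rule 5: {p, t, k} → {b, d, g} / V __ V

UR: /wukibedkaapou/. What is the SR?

Rule 1 (intervocalic h-deletion): no segment meets the environment; /wukibedkaapou/ is unchanged.
Rule 2 (intervocalic spirantization): /k/ is a stop between vowels /u/ and /i/, so it spirantizes to the fricative [x]. /b/ is a stop between vowels /i/ and /e/, so it spirantizes to the fricative [v]. /p/ is a stop between vowels /a/ and /o/, so it spirantizes to the fricative [f]. /wukibedkaapou/ → wuxivedkaafou.
Rule 3 (regressive voicing assimilation): /d/ precedes the voiceless obstruent /k/, so it devoices to [t] by assimilation. /wuxivedkaafou/ → wuxivetkaafou.
Rule 4 (stop-cluster i-epenthesis): /t/ and /k/ form a stop–stop cluster, so [i] is inserted between them. /wuxivetkaafou/ → wuxivetikaafou.
Rule 5 (intervocalic voicing): /t/ is a voiceless stop between vowels /e/ and /i/, so it voices to [d]. /k/ is a voiceless stop between vowels /i/ and /a/, so it voices to [g]. /wuxivetikaafou/ → wuxivedigaafou.

wuxivedigaafou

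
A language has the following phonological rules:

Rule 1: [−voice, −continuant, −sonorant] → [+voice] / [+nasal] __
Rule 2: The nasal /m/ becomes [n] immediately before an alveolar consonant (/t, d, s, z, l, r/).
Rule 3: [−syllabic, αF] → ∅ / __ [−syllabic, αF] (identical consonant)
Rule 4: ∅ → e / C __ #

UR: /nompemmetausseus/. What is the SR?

nombemetauseuse

Rule 1 (post-nasal voicing): /p/ is a voiceless stop immediately after the nasal /m/, so it voices to [b]. /nompemmetausseus/ → nombemmetausseus.
Rule 2 (nasal place assimilation): no segment meets the environment; /nombemmetausseus/ is unchanged.
Rule 3 (degemination): /mm/ is a geminate; the first /m/ deletes. /ss/ is a geminate; the first /s/ deletes. /nombemmetausseus/ → nombemetauseus.
Rule 4 (final e-epenthesis): the form ends in the consonant /s/, so [e] is inserted word-finally. /nombemetauseus/ → nombemetauseuse.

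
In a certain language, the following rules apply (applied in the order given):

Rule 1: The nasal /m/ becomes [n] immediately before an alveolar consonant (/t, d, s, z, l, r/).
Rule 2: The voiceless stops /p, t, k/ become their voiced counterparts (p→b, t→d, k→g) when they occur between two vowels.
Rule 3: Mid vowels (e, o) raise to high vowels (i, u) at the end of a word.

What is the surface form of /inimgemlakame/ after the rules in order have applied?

inimgenlagami

Rule 1 (nasal place assimilation): /m/ precedes the alveolar consonant /l/, so it assimilates in place to [n]. /inimgemlakame/ → inimgenlakame.
Rule 2 (intervocalic voicing): /k/ is a voiceless stop between vowels /a/ and /a/, so it voices to [g]. /inimgenlakame/ → inimgenlagame.
Rule 3 (final vowel raising): /e/ is a mid vowel in word-final position, so it raises to [i]. /inimgenlagame/ → inimgenlagami.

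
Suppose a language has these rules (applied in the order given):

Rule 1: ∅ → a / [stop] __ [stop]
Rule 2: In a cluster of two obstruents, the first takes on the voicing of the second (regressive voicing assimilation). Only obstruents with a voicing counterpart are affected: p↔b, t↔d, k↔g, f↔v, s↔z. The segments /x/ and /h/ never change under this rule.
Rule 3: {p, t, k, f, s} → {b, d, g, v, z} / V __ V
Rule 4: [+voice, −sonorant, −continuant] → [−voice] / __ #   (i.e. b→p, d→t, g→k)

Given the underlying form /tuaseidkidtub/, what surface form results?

tuazeidagidadup

Rule 1 (stop-cluster a-epenthesis): /d/ and /k/ form a stop–stop cluster, so [a] is inserted between them. /d/ and /t/ form a stop–stop cluster, so [a] is inserted between them. /tuaseidkidtub/ → tuaseidakidatub.
Rule 2 (regressive voicing assimilation): no segment meets the environment; /tuaseidakidatub/ is unchanged.
Rule 3 (intervocalic voicing): /s/ is a voiceless obstruent between vowels /a/ and /e/, so it voices to [z]. /k/ is a voiceless obstruent between vowels /a/ and /i/, so it voices to [g]. /t/ is a voiceless obstruent between vowels /a/ and /u/, so it voices to [d]. /tuaseidakidatub/ → tuazeidagidadub.
Rule 4 (final devoicing): /b/ is a voiced stop in word-final position, so it devoices to [p]. /tuazeidagidadub/ → tuazeidagidadup.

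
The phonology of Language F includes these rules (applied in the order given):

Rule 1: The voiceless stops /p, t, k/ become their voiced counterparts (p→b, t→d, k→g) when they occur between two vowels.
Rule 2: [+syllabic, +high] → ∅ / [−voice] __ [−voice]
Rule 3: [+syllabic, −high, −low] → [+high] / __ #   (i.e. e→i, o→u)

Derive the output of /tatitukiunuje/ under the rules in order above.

tadidugiunuji

Rule 1 (intervocalic voicing): /t/ is a voiceless stop between vowels /a/ and /i/, so it voices to [d]. /t/ is a voiceless stop between vowels /i/ and /u/, so it voices to [d]. /k/ is a voiceless stop between vowels /u/ and /i/, so it voices to [g]. /tatitukiunuje/ → tadidugiunuje.
Rule 2 (high vowel syncope): no segment meets the environment; /tadidugiunuje/ is unchanged.
Rule 3 (final vowel raising): /e/ is a mid vowel in word-final position, so it raises to [i]. /tadidugiunuje/ → tadidugiunuji.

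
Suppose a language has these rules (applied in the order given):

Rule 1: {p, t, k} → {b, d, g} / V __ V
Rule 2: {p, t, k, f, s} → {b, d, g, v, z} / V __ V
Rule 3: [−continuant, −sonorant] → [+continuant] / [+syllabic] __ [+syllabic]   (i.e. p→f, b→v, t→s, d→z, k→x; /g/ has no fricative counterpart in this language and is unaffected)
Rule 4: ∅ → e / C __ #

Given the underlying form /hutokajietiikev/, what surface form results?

Rule 1 (intervocalic voicing): /t/ is a voiceless stop between vowels /u/ and /o/, so it voices to [d]. /k/ is a voiceless stop between vowels /o/ and /a/, so it voices to [g]. /t/ is a voiceless stop between vowels /e/ and /i/, so it voices to [d]. /k/ is a voiceless stop between vowels /i/ and /e/, so it voices to [g]. /hutokajietiikev/ → hudogajiediigev.
Rule 2 (intervocalic voicing): no segment meets the environment; /hudogajiediigev/ is unchanged.
Rule 3 (intervocalic spirantization): /d/ is a stop between vowels /u/ and /o/, so it spirantizes to the fricative [z]. /d/ is a stop between vowels /e/ and /i/, so it spirantizes to the fricative [z]. /hudogajiediigev/ → huzogajieziigev.
Rule 4 (final e-epenthesis): the form ends in the consonant /v/, so [e] is inserted word-finally. /huzogajieziigev/ → huzogajieziigeve.

huzogajieziigeve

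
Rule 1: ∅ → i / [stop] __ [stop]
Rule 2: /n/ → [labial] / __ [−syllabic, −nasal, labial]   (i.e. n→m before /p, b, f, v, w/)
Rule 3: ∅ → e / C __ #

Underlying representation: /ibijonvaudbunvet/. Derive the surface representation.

Rule 1 (stop-cluster i-epenthesis): /d/ and /b/ form a stop–stop cluster, so [i] is inserted between them. /ibijonvaudbunvet/ → ibijonvaudibunvet.
Rule 2 (nasal place assimilation): /n/ precedes the labial consonant /v/, so it assimilates in place to [m]. /n/ precedes the labial consonant /v/, so it assimilates in place to [m]. /ibijonvaudibunvet/ → ibijomvaudibumvet.
Rule 3 (final e-epenthesis): the form ends in the consonant /t/, so [e] is inserted word-finally. /ibijomvaudibumvet/ → ibijomvaudibumvete.

ibijomvaudibumvete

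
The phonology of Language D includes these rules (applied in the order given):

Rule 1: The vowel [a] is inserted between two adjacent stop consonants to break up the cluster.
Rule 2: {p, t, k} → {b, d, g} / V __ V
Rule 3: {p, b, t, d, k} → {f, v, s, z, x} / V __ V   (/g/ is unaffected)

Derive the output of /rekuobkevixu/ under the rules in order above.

reguovagevixu

Rule 1 (stop-cluster a-epenthesis): /b/ and /k/ form a stop–stop cluster, so [a] is inserted between them. /rekuobkevixu/ → rekuobakevixu.
Rule 2 (intervocalic voicing): /k/ is a voiceless stop between vowels /e/ and /u/, so it voices to [g]. /k/ is a voiceless stop between vowels /a/ and /e/, so it voices to [g]. /rekuobakevixu/ → reguobagevixu.
Rule 3 (intervocalic spirantization): /b/ is a stop between vowels /o/ and /a/, so it spirantizes to the fricative [v]. /reguobagevixu/ → reguovagevixu.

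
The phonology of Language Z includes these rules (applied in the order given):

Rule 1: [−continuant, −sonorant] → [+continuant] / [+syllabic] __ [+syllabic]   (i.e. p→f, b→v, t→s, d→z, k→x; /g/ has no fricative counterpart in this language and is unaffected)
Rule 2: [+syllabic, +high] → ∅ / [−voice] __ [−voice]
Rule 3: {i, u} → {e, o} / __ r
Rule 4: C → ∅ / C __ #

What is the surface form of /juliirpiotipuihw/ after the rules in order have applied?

julierpiosfuih

Rule 1 (intervocalic spirantization): /t/ is a stop between vowels /o/ and /i/, so it spirantizes to the fricative [s]. /p/ is a stop between vowels /i/ and /u/, so it spirantizes to the fricative [f]. /juliirpiotipuihw/ → juliirpiosifuihw.
Rule 2 (high vowel syncope): /i/ is a high vowel flanked by voiceless consonants /s/ and /f/, so it deletes. /juliirpiosifuihw/ → juliirpiosfuihw.
Rule 3 (pre-rhotic lowering): /i/ is a high vowel immediately before /r/, so it lowers to [e]. /juliirpiosfuihw/ → julierpiosfuihw.
Rule 4 (final cluster simplification): /w/ is the second consonant of a word-final cluster /hw/, so it deletes. /julierpiosfuihw/ → julierpiosfuih.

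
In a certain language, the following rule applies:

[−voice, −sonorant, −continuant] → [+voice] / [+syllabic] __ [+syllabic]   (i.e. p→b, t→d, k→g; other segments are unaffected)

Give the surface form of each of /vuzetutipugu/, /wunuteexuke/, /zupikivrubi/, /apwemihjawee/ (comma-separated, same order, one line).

vuzedudibugu, wunudeexuge, zubigivrubi, apwemihjawee

/vuzetutipugu/: /t/ is a voiceless stop between vowels /e/ and /u/, so it voices to [d]. /t/ is a voiceless stop between vowels /u/ and /i/, so it voices to [d]. /p/ is a voiceless stop between vowels /i/ and /u/, so it voices to [b]. → [vuzedudibugu].
/wunuteexuke/: /t/ is a voiceless stop between vowels /u/ and /e/, so it voices to [d]. /k/ is a voiceless stop between vowels /u/ and /e/, so it voices to [g]. → [wunudeexuge].
/zupikivrubi/: /p/ is a voiceless stop between vowels /u/ and /i/, so it voices to [b]. /k/ is a voiceless stop between vowels /i/ and /i/, so it voices to [g]. → [zubigivrubi].
/apwemihjawee/: the rule's environment is not met; surfaces unchanged as [apwemihjawee].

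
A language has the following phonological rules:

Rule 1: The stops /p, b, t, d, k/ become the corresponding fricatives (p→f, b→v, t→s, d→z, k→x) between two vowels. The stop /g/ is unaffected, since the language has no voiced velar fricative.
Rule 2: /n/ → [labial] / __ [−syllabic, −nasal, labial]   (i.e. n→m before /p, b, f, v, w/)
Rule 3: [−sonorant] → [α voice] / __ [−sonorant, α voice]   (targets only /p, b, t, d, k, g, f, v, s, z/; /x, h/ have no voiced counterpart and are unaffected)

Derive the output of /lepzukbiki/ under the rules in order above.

Rule 1 (intervocalic spirantization): /k/ is a stop between vowels /i/ and /i/, so it spirantizes to the fricative [x]. /lepzukbiki/ → lepzukbixi.
Rule 2 (nasal place assimilation): no segment meets the environment; /lepzukbixi/ is unchanged.
Rule 3 (regressive voicing assimilation): /p/ precedes the voiced obstruent /z/, so it voices to [b] by assimilation. /k/ precedes the voiced obstruent /b/, so it voices to [g] by assimilation. /lepzukbixi/ → lebzugbixi.

lebzugbixi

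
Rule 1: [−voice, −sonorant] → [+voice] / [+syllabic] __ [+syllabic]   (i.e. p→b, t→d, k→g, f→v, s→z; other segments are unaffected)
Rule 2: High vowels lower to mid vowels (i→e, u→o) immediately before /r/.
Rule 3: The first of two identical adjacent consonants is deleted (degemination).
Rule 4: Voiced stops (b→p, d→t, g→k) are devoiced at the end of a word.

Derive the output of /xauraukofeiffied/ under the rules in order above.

Rule 1 (intervocalic voicing): /k/ is a voiceless obstruent between vowels /u/ and /o/, so it voices to [g]. /f/ is a voiceless obstruent between vowels /o/ and /e/, so it voices to [v]. /xauraukofeiffied/ → xauraugoveiffied.
Rule 2 (pre-rhotic lowering): /u/ is a high vowel immediately before /r/, so it lowers to [o]. /xauraugoveiffied/ → xaoraugoveiffied.
Rule 3 (degemination): /ff/ is a geminate; the first /f/ deletes. /xaoraugoveiffied/ → xaoraugoveified.
Rule 4 (final devoicing): /d/ is a voiced stop in word-final position, so it devoices to [t]. /xaoraugoveified/ → xaoraugoveifiet.

xaoraugoveifiet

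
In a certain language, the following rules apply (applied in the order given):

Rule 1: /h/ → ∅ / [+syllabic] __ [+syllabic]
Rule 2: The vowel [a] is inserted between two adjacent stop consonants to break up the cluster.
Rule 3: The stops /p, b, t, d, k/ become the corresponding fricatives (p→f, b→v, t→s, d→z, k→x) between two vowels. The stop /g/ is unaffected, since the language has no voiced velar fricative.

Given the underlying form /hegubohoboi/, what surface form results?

heguvoovoi

Rule 1 (intervocalic h-deletion): /h/ occurs between vowels /o/ and /o/, so it deletes. /hegubohoboi/ → hegubooboi.
Rule 2 (stop-cluster a-epenthesis): no segment meets the environment; /hegubooboi/ is unchanged.
Rule 3 (intervocalic spirantization): /b/ is a stop between vowels /u/ and /o/, so it spirantizes to the fricative [v]. /b/ is a stop between vowels /o/ and /o/, so it spirantizes to the fricative [v]. /hegubooboi/ → heguvoovoi.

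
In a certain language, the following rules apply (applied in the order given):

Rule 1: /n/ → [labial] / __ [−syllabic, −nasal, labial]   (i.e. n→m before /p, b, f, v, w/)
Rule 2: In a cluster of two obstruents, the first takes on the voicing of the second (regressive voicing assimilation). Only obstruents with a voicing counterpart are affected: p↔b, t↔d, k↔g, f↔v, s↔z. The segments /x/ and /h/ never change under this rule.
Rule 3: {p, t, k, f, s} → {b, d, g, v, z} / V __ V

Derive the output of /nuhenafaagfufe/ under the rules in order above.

nuhenavaakfuve

Rule 1 (nasal place assimilation): no segment meets the environment; /nuhenafaagfufe/ is unchanged.
Rule 2 (regressive voicing assimilation): /g/ precedes the voiceless obstruent /f/, so it devoices to [k] by assimilation. /nuhenafaagfufe/ → nuhenafaakfufe.
Rule 3 (intervocalic voicing): /f/ is a voiceless obstruent between vowels /a/ and /a/, so it voices to [v]. /f/ is a voiceless obstruent between vowels /u/ and /e/, so it voices to [v]. /nuhenafaakfufe/ → nuhenavaakfuve.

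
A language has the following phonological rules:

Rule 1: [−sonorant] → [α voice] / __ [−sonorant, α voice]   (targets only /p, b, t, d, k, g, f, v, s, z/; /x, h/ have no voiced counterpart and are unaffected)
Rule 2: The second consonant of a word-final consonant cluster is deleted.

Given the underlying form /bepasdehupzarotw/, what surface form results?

bepazdehubzarot

Rule 1 (regressive voicing assimilation): /s/ precedes the voiced obstruent /d/, so it voices to [z] by assimilation. /p/ precedes the voiced obstruent /z/, so it voices to [b] by assimilation. /bepasdehupzarotw/ → bepazdehubzarotw.
Rule 2 (final cluster simplification): /w/ is the second consonant of a word-final cluster /tw/, so it deletes. /bepazdehubzarotw/ → bepazdehubzarot.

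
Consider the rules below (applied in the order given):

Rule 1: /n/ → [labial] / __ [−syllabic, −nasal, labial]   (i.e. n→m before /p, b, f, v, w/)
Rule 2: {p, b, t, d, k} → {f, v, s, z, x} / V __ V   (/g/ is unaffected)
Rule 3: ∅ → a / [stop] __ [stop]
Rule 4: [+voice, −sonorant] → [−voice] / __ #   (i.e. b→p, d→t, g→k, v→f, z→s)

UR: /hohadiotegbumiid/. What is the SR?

hohaziosegabumiit

Rule 1 (nasal place assimilation): no segment meets the environment; /hohadiotegbumiid/ is unchanged.
Rule 2 (intervocalic spirantization): /d/ is a stop between vowels /a/ and /i/, so it spirantizes to the fricative [z]. /t/ is a stop between vowels /o/ and /e/, so it spirantizes to the fricative [s]. /hohadiotegbumiid/ → hohaziosegbumiid.
Rule 3 (stop-cluster a-epenthesis): /g/ and /b/ form a stop–stop cluster, so [a] is inserted between them. /hohaziosegbumiid/ → hohaziosegabumiid.
Rule 4 (final devoicing): /d/ is a voiced obstruent in word-final position, so it devoices to [t]. /hohaziosegabumiid/ → hohaziosegabumiit.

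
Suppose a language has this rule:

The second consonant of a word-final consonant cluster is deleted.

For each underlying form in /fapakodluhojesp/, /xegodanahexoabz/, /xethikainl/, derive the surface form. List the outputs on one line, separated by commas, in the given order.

/fapakodluhojesp/: /p/ is the second consonant of a word-final cluster /sp/, so it deletes. → [fapakodluhojes].
/xegodanahexoabz/: /z/ is the second consonant of a word-final cluster /bz/, so it deletes. → [xegodanahexoab].
/xethikainl/: /l/ is the second consonant of a word-final cluster /nl/, so it deletes. → [xethikain].

fapakodluhojes, xegodanahexoab, xethikain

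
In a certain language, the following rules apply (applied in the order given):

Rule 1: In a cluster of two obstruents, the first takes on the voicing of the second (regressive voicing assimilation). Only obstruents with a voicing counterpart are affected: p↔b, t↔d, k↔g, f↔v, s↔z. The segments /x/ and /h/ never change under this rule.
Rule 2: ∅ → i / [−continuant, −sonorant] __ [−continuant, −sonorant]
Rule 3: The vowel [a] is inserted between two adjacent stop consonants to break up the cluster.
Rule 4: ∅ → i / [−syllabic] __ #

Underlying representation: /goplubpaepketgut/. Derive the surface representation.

goplupipaepikediguti

Rule 1 (regressive voicing assimilation): /b/ precedes the voiceless obstruent /p/, so it devoices to [p] by assimilation. /t/ precedes the voiced obstruent /g/, so it voices to [d] by assimilation. /goplubpaepketgut/ → gopluppaepkedgut.
Rule 2 (stop-cluster i-epenthesis): /p/ and /p/ form a stop–stop cluster, so [i] is inserted between them. /p/ and /k/ form a stop–stop cluster, so [i] is inserted between them. /d/ and /g/ form a stop–stop cluster, so [i] is inserted between them. /gopluppaepkedgut/ → goplupipaepikedigut.
Rule 3 (stop-cluster a-epenthesis): no segment meets the environment; /goplupipaepikedigut/ is unchanged.
Rule 4 (final i-epenthesis): the form ends in the consonant /t/, so [i] is inserted word-finally. /goplupipaepikedigut/ → goplupipaepikediguti.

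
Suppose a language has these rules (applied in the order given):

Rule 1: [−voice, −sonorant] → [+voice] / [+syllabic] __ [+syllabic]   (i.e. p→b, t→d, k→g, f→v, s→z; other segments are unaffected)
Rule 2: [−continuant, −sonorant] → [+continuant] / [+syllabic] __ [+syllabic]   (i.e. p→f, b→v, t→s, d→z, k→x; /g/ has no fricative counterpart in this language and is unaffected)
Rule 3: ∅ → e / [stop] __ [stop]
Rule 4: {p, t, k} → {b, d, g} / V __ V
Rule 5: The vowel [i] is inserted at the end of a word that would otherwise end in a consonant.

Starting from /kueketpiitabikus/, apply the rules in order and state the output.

kuegedebiizavigusi

Rule 1 (intervocalic voicing): /k/ is a voiceless obstruent between vowels /e/ and /e/, so it voices to [g]. /t/ is a voiceless obstruent between vowels /i/ and /a/, so it voices to [d]. /k/ is a voiceless obstruent between vowels /i/ and /u/, so it voices to [g]. /kueketpiitabikus/ → kuegetpiidabigus.
Rule 2 (intervocalic spirantization): /d/ is a stop between vowels /i/ and /a/, so it spirantizes to the fricative [z]. /b/ is a stop between vowels /a/ and /i/, so it spirantizes to the fricative [v]. /kuegetpiidabigus/ → kuegetpiizavigus.
Rule 3 (stop-cluster e-epenthesis): /t/ and /p/ form a stop–stop cluster, so [e] is inserted between them. /kuegetpiizavigus/ → kuegetepiizavigus.
Rule 4 (intervocalic voicing): /t/ is a voiceless stop between vowels /e/ and /e/, so it voices to [d]. /p/ is a voiceless stop between vowels /e/ and /i/, so it voices to [b]. /kuegetepiizavigus/ → kuegedebiizavigus.
Rule 5 (final i-epenthesis): the form ends in the consonant /s/, so [i] is inserted word-finally. /kuegedebiizavigus/ → kuegedebiizavigusi.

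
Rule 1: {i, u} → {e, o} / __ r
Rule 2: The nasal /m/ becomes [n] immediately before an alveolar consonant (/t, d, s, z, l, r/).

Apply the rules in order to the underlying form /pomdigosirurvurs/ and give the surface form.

Rule 1 (pre-rhotic lowering): /i/ is a high vowel immediately before /r/, so it lowers to [e]. /u/ is a high vowel immediately before /r/, so it lowers to [o]. /u/ is a high vowel immediately before /r/, so it lowers to [o]. /pomdigosirurvurs/ → pomdigoserorvors.
Rule 2 (nasal place assimilation): /m/ precedes the alveolar consonant /d/, so it assimilates in place to [n]. /pomdigoserorvors/ → pondigoserorvors.

pondigoserorvors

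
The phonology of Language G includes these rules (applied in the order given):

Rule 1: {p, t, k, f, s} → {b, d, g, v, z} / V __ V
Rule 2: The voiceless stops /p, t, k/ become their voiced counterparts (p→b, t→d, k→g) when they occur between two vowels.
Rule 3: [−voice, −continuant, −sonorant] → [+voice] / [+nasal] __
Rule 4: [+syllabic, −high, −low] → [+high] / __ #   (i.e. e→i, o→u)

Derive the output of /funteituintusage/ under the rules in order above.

fundeiduinduzagi

Rule 1 (intervocalic voicing): /t/ is a voiceless obstruent between vowels /i/ and /u/, so it voices to [d]. /s/ is a voiceless obstruent between vowels /u/ and /a/, so it voices to [z]. /funteituintusage/ → funteiduintuzage.
Rule 2 (intervocalic voicing): no segment meets the environment; /funteiduintuzage/ is unchanged.
Rule 3 (post-nasal voicing): /t/ is a voiceless stop immediately after the nasal /n/, so it voices to [d]. /t/ is a voiceless stop immediately after the nasal /n/, so it voices to [d]. /funteiduintuzage/ → fundeiduinduzage.
Rule 4 (final vowel raising): /e/ is a mid vowel in word-final position, so it raises to [i]. /fundeiduinduzage/ → fundeiduinduzagi.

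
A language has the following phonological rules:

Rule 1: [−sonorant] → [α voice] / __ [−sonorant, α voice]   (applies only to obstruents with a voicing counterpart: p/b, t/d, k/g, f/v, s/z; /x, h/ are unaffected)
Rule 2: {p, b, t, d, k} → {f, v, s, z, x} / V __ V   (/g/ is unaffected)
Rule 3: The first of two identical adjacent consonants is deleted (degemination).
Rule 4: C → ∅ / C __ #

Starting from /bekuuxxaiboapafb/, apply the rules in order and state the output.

bexuuxaivoafav

Rule 1 (regressive voicing assimilation): /f/ precedes the voiced obstruent /b/, so it voices to [v] by assimilation. /bekuuxxaiboapafb/ → bekuuxxaiboapavb.
Rule 2 (intervocalic spirantization): /k/ is a stop between vowels /e/ and /u/, so it spirantizes to the fricative [x]. /b/ is a stop between vowels /i/ and /o/, so it spirantizes to the fricative [v]. /p/ is a stop between vowels /a/ and /a/, so it spirantizes to the fricative [f]. /bekuuxxaiboapavb/ → bexuuxxaivoafavb.
Rule 3 (degemination): /xx/ is a geminate; the first /x/ deletes. /bexuuxxaivoafavb/ → bexuuxaivoafavb.
Rule 4 (final cluster simplification): /b/ is the second consonant of a word-final cluster /vb/, so it deletes. /bexuuxaivoafavb/ → bexuuxaivoafav.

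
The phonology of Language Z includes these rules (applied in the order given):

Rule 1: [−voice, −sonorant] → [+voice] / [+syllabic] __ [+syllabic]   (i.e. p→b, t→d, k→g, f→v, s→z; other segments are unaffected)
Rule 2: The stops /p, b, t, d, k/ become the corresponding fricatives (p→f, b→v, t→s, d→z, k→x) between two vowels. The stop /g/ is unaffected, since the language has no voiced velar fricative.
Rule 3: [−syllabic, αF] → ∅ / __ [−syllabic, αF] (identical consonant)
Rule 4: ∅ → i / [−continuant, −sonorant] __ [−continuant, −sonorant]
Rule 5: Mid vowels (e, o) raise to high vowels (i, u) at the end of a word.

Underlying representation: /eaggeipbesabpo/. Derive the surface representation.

Rule 1 (intervocalic voicing): /s/ is a voiceless obstruent between vowels /e/ and /a/, so it voices to [z]. /eaggeipbesabpo/ → eaggeipbezabpo.
Rule 2 (intervocalic spirantization): no segment meets the environment; /eaggeipbezabpo/ is unchanged.
Rule 3 (degemination): /gg/ is a geminate; the first /g/ deletes. /eaggeipbezabpo/ → eageipbezabpo.
Rule 4 (stop-cluster i-epenthesis): /p/ and /b/ form a stop–stop cluster, so [i] is inserted between them. /b/ and /p/ form a stop–stop cluster, so [i] is inserted between them. /eageipbezabpo/ → eageipibezabipo.
Rule 5 (final vowel raising): /o/ is a mid vowel in word-final position, so it raises to [u]. /eageipibezabipo/ → eageipibezabipu.

eageipibezabipu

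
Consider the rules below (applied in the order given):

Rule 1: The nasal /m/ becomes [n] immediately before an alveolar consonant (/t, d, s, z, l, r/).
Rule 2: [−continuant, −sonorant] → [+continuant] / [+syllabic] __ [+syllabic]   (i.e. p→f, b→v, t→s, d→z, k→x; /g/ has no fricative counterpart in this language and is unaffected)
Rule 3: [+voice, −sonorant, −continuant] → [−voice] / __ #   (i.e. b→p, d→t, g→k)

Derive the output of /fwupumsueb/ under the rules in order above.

fwufunsuep

Rule 1 (nasal place assimilation): /m/ precedes the alveolar consonant /s/, so it assimilates in place to [n]. /fwupumsueb/ → fwupunsueb.
Rule 2 (intervocalic spirantization): /p/ is a stop between vowels /u/ and /u/, so it spirantizes to the fricative [f]. /fwupunsueb/ → fwufunsueb.
Rule 3 (final devoicing): /b/ is a voiced stop in word-final position, so it devoices to [p]. /fwufunsueb/ → fwufunsuep.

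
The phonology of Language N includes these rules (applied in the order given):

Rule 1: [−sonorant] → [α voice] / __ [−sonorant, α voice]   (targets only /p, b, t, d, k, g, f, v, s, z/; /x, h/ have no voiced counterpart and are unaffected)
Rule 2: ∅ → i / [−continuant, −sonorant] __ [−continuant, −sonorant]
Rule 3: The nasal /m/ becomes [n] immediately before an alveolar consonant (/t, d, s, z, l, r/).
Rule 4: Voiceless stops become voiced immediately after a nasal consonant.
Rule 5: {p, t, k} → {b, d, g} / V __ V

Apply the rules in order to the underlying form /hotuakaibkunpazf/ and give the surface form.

hoduagaibigunbasf

Rule 1 (regressive voicing assimilation): /b/ precedes the voiceless obstruent /k/, so it devoices to [p] by assimilation. /z/ precedes the voiceless obstruent /f/, so it devoices to [s] by assimilation. /hotuakaibkunpazf/ → hotuakaipkunpasf.
Rule 2 (stop-cluster i-epenthesis): /p/ and /k/ form a stop–stop cluster, so [i] is inserted between them. /hotuakaipkunpasf/ → hotuakaipikunpasf.
Rule 3 (nasal place assimilation): no segment meets the environment; /hotuakaipikunpasf/ is unchanged.
Rule 4 (post-nasal voicing): /p/ is a voiceless stop immediately after the nasal /n/, so it voices to [b]. /hotuakaipikunpasf/ → hotuakaipikunbasf.
Rule 5 (intervocalic voicing): /t/ is a voiceless stop between vowels /o/ and /u/, so it voices to [d]. /k/ is a voiceless stop between vowels /a/ and /a/, so it voices to [g]. /p/ is a voiceless stop between vowels /i/ and /i/, so it voices to [b]. /k/ is a voiceless stop between vowels /i/ and /u/, so it voices to [g]. /hotuakaipikunbasf/ → hoduagaibigunbasf.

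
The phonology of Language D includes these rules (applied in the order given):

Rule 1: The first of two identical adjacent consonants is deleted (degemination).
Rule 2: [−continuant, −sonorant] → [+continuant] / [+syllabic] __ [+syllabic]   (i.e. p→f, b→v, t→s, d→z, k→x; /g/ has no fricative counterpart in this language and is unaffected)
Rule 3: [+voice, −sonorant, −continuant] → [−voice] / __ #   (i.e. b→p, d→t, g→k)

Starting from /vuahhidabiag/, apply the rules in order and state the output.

Rule 1 (degemination): /hh/ is a geminate; the first /h/ deletes. /vuahhidabiag/ → vuahidabiag.
Rule 2 (intervocalic spirantization): /d/ is a stop between vowels /i/ and /a/, so it spirantizes to the fricative [z]. /b/ is a stop between vowels /a/ and /i/, so it spirantizes to the fricative [v]. /vuahidabiag/ → vuahizaviag.
Rule 3 (final devoicing): /g/ is a voiced stop in word-final position, so it devoices to [k]. /vuahizaviag/ → vuahizaviak.

vuahizaviak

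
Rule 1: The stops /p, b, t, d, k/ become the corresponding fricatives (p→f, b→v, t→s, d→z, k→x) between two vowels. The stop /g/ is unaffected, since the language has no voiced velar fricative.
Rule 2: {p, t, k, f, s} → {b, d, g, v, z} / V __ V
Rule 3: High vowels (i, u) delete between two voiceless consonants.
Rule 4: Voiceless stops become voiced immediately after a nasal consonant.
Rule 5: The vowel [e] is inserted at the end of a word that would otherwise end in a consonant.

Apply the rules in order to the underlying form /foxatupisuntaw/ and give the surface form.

foxazuvizundawe

Rule 1 (intervocalic spirantization): /t/ is a stop between vowels /a/ and /u/, so it spirantizes to the fricative [s]. /p/ is a stop between vowels /u/ and /i/, so it spirantizes to the fricative [f]. /foxatupisuntaw/ → foxasufisuntaw.
Rule 2 (intervocalic voicing): /s/ is a voiceless obstruent between vowels /a/ and /u/, so it voices to [z]. /f/ is a voiceless obstruent between vowels /u/ and /i/, so it voices to [v]. /s/ is a voiceless obstruent between vowels /i/ and /u/, so it voices to [z]. /foxasufisuntaw/ → foxazuvizuntaw.
Rule 3 (high vowel syncope): no segment meets the environment; /foxazuvizuntaw/ is unchanged.
Rule 4 (post-nasal voicing): /t/ is a voiceless stop immediately after the nasal /n/, so it voices to [d]. /foxazuvizuntaw/ → foxazuvizundaw.
Rule 5 (final e-epenthesis): the form ends in the consonant /w/, so [e] is inserted word-finally. /foxazuvizundaw/ → foxazuvizundawe.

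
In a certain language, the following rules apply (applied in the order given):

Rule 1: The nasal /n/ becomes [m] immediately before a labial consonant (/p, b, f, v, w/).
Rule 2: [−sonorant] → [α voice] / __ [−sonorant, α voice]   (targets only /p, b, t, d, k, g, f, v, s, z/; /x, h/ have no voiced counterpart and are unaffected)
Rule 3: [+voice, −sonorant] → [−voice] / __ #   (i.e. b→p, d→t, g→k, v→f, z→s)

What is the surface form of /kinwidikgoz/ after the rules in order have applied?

kimwidiggos

Rule 1 (nasal place assimilation): /n/ precedes the labial consonant /w/, so it assimilates in place to [m]. /kinwidikgoz/ → kimwidikgoz.
Rule 2 (regressive voicing assimilation): /k/ precedes the voiced obstruent /g/, so it voices to [g] by assimilation. /kimwidikgoz/ → kimwidiggoz.
Rule 3 (final devoicing): /z/ is a voiced obstruent in word-final position, so it devoices to [s]. /kimwidiggoz/ → kimwidiggos.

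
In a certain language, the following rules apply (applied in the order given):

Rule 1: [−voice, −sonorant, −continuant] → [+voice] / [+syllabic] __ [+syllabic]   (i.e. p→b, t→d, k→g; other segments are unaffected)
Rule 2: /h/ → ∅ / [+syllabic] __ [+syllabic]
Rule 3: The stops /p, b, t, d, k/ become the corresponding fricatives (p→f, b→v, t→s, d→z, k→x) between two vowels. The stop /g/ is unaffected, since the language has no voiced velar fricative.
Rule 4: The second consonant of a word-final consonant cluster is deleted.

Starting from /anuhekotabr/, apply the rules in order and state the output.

anuegozab

Rule 1 (intervocalic voicing): /k/ is a voiceless stop between vowels /e/ and /o/, so it voices to [g]. /t/ is a voiceless stop between vowels /o/ and /a/, so it voices to [d]. /anuhekotabr/ → anuhegodabr.
Rule 2 (intervocalic h-deletion): /h/ occurs between vowels /u/ and /e/, so it deletes. /anuhegodabr/ → anuegodabr.
Rule 3 (intervocalic spirantization): /d/ is a stop between vowels /o/ and /a/, so it spirantizes to the fricative [z]. /anuegodabr/ → anuegozabr.
Rule 4 (final cluster simplification): /r/ is the second consonant of a word-final cluster /br/, so it deletes. /anuegozabr/ → anuegozab.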